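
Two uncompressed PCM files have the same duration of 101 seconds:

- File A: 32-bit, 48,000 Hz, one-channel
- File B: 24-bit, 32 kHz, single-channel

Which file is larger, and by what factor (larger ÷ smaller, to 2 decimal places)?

File A, by a factor of 2.00

File A: 48,000 × 4 × 1 = 192,000 bytes/s.
File B: 32,000 × 3 × 1 = 96,000 bytes/s.
File A is larger; ratio = 19,392,000 / 9,696,000 = 2.00.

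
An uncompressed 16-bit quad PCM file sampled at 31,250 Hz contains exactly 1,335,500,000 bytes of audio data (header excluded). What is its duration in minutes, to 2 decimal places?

89.03 minutes

Byte rate = 31,250 × 2 × 4 = 250,000 bytes/s.
Duration = 1,335,500,000 / 250,000 = 5,342 s.
5,342 s / 60 = 89.03 minutes.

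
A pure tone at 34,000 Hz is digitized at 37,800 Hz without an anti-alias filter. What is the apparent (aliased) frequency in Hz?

Nyquist = 37,800/2 = 18,900 Hz; 34,000 Hz exceeds it.
Alias = |34,000 − 1×37,800| = |34,000 − 37,800| = 3,800 Hz.

3,800 Hz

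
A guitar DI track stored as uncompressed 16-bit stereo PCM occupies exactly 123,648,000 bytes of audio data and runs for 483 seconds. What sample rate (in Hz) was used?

64,000 Hz

Bytes = sample_rate × seconds × bytes_per_sample × channels.
sample_rate = 123,648,000 / (483 × 2 × 2) = 123,648,000 / 1,932 = 64,000 Hz.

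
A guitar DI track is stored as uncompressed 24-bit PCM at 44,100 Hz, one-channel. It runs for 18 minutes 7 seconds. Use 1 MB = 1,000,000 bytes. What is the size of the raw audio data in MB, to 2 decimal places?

Duration = 18 minutes 7 seconds = 1,087 s.
Bytes = 44,100 samples/s × 1,087 s × 3 bytes/sample × 1 ch = 143,810,100 bytes.
143,810,100 / 1,000,000 = 143.81 MB.

143.81 MB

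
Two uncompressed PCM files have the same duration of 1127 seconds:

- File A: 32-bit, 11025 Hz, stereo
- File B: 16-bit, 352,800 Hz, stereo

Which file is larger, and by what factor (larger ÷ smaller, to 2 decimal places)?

File B, by a factor of 16.00

File A: 11,025 × 4 × 2 = 88,200 bytes/s.
File B: 352,800 × 2 × 2 = 1,411,200 bytes/s.
File B is larger; ratio = 1,590,422,400 / 99,401,400 = 16.00.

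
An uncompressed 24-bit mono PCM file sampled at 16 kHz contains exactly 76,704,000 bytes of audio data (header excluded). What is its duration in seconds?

1,598 seconds

Byte rate = 16,000 × 3 × 1 = 48,000 bytes/s.
Duration = 76,704,000 / 48,000 = 1,598 s.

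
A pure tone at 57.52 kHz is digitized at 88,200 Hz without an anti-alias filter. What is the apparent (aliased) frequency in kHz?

30.68 kHz

Nyquist = 88,200/2 = 44,100 Hz; 57,520 Hz exceeds it.
Alias = |57,520 − 1×88,200| = |57,520 − 88,200| = 30,680 Hz = 30.68 kHz.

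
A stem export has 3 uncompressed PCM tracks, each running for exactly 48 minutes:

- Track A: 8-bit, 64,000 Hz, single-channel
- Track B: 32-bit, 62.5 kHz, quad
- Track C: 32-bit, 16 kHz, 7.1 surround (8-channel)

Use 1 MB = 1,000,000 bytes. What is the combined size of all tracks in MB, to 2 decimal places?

4538.88 MB

exactly 48 minutes = 2,880 s.
Track A: 64,000 × 2,880 × 1 × 1 = 184,320,000 bytes.
Track B: 62,500 × 2,880 × 4 × 4 = 2,880,000,000 bytes.
Track C: 16,000 × 2,880 × 4 × 8 = 1,474,560,000 bytes.
Total = 4,538,880,000 bytes = 4538.88 MB.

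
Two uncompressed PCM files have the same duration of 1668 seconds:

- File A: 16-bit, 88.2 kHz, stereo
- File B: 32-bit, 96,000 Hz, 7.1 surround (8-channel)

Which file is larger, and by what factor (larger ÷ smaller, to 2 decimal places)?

File A: 88,200 × 2 × 2 = 352,800 bytes/s.
File B: 96,000 × 4 × 8 = 3,072,000 bytes/s.
File B is larger; ratio = 5,124,096,000 / 588,470,400 = 8.71.

File B, by a factor of 8.71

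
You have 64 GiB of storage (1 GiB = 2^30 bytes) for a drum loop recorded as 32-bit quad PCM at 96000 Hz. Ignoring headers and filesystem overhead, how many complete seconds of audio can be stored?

44,739 seconds

Uncompressed byte rate = 96,000 × 4 × 4 = 1,536,000 bytes/s.
Capacity = 64 × 1,073,741,824 = 68,719,476,736 bytes.
68,719,476,736 / 1,536,000 ≈ 44739.24 s → 44,739 seconds.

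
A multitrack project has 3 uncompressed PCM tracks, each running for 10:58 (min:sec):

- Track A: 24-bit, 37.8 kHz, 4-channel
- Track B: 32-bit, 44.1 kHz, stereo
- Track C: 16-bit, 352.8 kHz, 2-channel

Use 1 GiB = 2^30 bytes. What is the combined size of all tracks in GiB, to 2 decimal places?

1.36 GiB

10:58 (min:sec) = 658 s.
Track A: 37,800 × 658 × 3 × 4 = 298,468,800 bytes.
Track B: 44,100 × 658 × 4 × 2 = 232,142,400 bytes.
Track C: 352,800 × 658 × 2 × 2 = 928,569,600 bytes.
Total = 1,459,180,800 bytes = 1.36 GiB.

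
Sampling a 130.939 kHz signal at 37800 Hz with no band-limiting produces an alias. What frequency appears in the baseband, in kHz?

Nyquist = 37,800/2 = 18,900 Hz; 130,939 Hz exceeds it.
Alias = |130,939 − 3×37,800| = |130,939 − 113,400| = 17,539 Hz = 17.539 kHz.

17.539 kHz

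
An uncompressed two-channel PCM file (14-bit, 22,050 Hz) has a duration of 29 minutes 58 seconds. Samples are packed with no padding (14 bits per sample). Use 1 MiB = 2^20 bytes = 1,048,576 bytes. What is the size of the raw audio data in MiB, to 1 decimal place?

132.3 MiB

Duration = 29 minutes 58 seconds = 1,798 s.
Bits = 22,050 × 1,798 × 14 × 2 = 1,110,085,200 bits = 138,760,650 bytes.
138,760,650 / 1,048,576 = 132.3 MiB.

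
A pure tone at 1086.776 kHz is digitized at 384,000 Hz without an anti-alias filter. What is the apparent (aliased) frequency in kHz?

65.224 kHz

Nyquist = 384,000/2 = 192,000 Hz; 1,086,776 Hz exceeds it.
Alias = |1,086,776 − 3×384,000| = |1,086,776 − 1,152,000| = 65,224 Hz = 65.224 kHz.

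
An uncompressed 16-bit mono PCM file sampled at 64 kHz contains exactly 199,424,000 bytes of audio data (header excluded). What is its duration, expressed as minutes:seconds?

25:58

Byte rate = 64,000 × 2 × 1 = 128,000 bytes/s.
Duration = 199,424,000 / 128,000 = 1,558 s.
1,558 s = 25:58.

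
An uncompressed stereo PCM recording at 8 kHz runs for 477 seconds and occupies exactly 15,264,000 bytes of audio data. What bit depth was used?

16 bits

Bytes per sample = 15,264,000 / (8,000 × 477 × 2) = 15,264,000 / 7,632,000 = 2.
Bit depth = 2 × 8 = 16 bits.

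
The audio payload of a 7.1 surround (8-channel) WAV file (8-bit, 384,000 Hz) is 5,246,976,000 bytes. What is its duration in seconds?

1,708 seconds

Byte rate = 384,000 × 1 × 8 = 3,072,000 bytes/s.
Duration = 5,246,976,000 / 3,072,000 = 1,708 s.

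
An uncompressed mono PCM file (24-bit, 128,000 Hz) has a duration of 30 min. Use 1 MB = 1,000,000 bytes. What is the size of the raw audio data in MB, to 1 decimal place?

Duration = 30 min = 1,800 s.
Bytes = 128,000 samples/s × 1,800 s × 3 bytes/sample × 1 ch = 691,200,000 bytes.
691,200,000 / 1,000,000 = 691.2 MB.

691.2 MB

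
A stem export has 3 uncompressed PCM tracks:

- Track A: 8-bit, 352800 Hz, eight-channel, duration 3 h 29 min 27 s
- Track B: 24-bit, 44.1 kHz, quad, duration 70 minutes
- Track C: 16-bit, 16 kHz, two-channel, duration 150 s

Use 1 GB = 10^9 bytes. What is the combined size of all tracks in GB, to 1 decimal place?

37.7 GB

Track A: 3 h 29 min 27 s = 12,567 s; 352,800 × 12,567 × 1 × 8 = 35,469,100,800 bytes.
Track B: 70 minutes = 4,200 s; 44,100 × 4,200 × 3 × 4 = 2,222,640,000 bytes.
Track C: 16,000 × 150 × 2 × 2 = 9,600,000 bytes.
Total = 37,701,340,800 bytes = 37.7 GB.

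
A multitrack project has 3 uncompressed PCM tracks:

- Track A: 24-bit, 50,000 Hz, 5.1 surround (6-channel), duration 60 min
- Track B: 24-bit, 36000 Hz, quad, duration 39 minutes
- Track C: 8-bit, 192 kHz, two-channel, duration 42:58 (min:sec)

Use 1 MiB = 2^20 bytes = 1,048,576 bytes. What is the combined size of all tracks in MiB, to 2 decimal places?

Track A: 60 min = 3,600 s; 50,000 × 3,600 × 3 × 6 = 3,240,000,000 bytes.
Track B: 39 minutes = 2,340 s; 36,000 × 2,340 × 3 × 4 = 1,010,880,000 bytes.
Track C: 42:58 (min:sec) = 2,578 s; 192,000 × 2,578 × 1 × 2 = 989,952,000 bytes.
Total = 5,240,832,000 bytes = 4998.05 MiB.

4998.05 MiB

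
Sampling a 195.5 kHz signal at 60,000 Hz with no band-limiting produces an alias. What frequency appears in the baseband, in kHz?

15.5 kHz

Nyquist = 60,000/2 = 30,000 Hz; 195,500 Hz exceeds it.
Alias = |195,500 − 3×60,000| = |195,500 − 180,000| = 15,500 Hz = 15.5 kHz.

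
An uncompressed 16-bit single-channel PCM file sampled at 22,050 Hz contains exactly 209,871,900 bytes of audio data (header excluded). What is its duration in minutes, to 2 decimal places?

79.32 minutes

Byte rate = 22,050 × 2 × 1 = 44,100 bytes/s.
Duration = 209,871,900 / 44,100 = 4,759 s.
4,759 s / 60 = 79.32 minutes.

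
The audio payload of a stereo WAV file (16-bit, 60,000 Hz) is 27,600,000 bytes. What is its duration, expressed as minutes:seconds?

1:55

Byte rate = 60,000 × 2 × 2 = 240,000 bytes/s.
Duration = 27,600,000 / 240,000 = 115 s.
115 s = 1:55.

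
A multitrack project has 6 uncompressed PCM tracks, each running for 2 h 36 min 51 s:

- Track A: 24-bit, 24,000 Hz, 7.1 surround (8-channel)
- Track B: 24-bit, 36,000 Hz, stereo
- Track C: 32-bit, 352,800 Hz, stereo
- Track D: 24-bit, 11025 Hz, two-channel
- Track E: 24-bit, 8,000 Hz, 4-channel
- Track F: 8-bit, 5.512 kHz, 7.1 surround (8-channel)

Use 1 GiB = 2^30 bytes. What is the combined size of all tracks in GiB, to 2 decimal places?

33.49 GiB

2 h 36 min 51 s = 9,411 s.
Track A: 24,000 × 9,411 × 3 × 8 = 5,420,736,000 bytes.
Track B: 36,000 × 9,411 × 3 × 2 = 2,032,776,000 bytes.
Track C: 352,800 × 9,411 × 4 × 2 = 26,561,606,400 bytes.
Track D: 11,025 × 9,411 × 3 × 2 = 622,537,650 bytes.
Track E: 8,000 × 9,411 × 3 × 4 = 903,456,000 bytes.
Track F: 5,512 × 9,411 × 1 × 8 = 414,987,456 bytes.
Total = 35,956,099,506 bytes = 33.49 GiB.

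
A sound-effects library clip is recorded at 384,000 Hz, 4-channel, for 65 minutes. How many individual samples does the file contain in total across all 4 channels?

65 minutes = 3,900 s.
384,000 × 3,900 s × 4 ch = 5,990,400,000 samples.

5,990,400,000 samples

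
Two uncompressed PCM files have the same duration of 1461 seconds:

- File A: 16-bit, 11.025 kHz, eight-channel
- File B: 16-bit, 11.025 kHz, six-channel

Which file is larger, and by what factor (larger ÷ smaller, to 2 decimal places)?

File A: 11,025 × 2 × 8 = 176,400 bytes/s.
File B: 11,025 × 2 × 6 = 132,300 bytes/s.
File A is larger; ratio = 257,720,400 / 193,290,300 = 1.33.

File A, by a factor of 1.33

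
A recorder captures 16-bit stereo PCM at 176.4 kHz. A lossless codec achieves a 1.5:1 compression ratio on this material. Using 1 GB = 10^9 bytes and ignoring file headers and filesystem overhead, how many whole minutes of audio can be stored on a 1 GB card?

35 minutes

Uncompressed byte rate = 176,400 × 2 × 2 = 705,600 bytes/s.
After 1.5:1 compression, effective rate ≈ 470400 bytes/s.
Capacity = 1 × 1,000,000,000 = 1,000,000,000 bytes.
1,000,000,000 / effective rate ≈ 2125.85 s → 35 minutes.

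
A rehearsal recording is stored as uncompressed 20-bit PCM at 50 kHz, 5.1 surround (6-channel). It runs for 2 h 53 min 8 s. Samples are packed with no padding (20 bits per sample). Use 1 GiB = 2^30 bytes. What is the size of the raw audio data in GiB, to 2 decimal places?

7.26 GiB

Duration = 2 h 53 min 8 s = 10,388 s.
Bits = 50,000 × 10,388 × 20 × 6 = 62,328,000,000 bits = 7,791,000,000 bytes.
7,791,000,000 / 1,073,741,824 = 7.26 GiB.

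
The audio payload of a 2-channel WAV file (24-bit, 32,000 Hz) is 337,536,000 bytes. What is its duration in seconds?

Byte rate = 32,000 × 3 × 2 = 192,000 bytes/s.
Duration = 337,536,000 / 192,000 = 1,758 s.

1,758 seconds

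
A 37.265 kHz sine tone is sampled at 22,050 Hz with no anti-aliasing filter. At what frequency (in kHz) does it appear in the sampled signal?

6.835 kHz

Nyquist = 22,050/2 = 11,025 Hz; 37,265 Hz exceeds it.
Alias = |37,265 − 2×22,050| = |37,265 − 44,100| = 6,835 Hz = 6.835 kHz.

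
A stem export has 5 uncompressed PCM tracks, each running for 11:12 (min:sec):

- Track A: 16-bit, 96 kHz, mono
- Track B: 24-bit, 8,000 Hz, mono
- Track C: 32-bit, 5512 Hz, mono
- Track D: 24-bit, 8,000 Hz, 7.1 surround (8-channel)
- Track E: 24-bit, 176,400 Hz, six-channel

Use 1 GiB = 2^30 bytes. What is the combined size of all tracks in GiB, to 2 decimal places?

2.26 GiB

11:12 (min:sec) = 672 s.
Track A: 96,000 × 672 × 2 × 1 = 129,024,000 bytes.
Track B: 8,000 × 672 × 3 × 1 = 16,128,000 bytes.
Track C: 5,512 × 672 × 4 × 1 = 14,816,256 bytes.
Track D: 8,000 × 672 × 3 × 8 = 129,024,000 bytes.
Track E: 176,400 × 672 × 3 × 6 = 2,133,734,400 bytes.
Total = 2,422,726,656 bytes = 2.26 GiB.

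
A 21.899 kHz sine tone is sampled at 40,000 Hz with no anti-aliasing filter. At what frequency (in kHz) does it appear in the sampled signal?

Nyquist = 40,000/2 = 20,000 Hz; 21,899 Hz exceeds it.
Alias = |21,899 − 1×40,000| = |21,899 − 40,000| = 18,101 Hz = 18.101 kHz.

18.101 kHz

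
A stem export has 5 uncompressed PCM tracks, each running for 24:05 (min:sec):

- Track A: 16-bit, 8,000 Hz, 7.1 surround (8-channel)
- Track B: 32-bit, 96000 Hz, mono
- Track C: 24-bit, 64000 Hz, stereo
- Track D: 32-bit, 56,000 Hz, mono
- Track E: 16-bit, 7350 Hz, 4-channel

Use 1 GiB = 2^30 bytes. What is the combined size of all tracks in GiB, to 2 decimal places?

24:05 (min:sec) = 1,445 s.
Track A: 8,000 × 1,445 × 2 × 8 = 184,960,000 bytes.
Track B: 96,000 × 1,445 × 4 × 1 = 554,880,000 bytes.
Track C: 64,000 × 1,445 × 3 × 2 = 554,880,000 bytes.
Track D: 56,000 × 1,445 × 4 × 1 = 323,680,000 bytes.
Track E: 7,350 × 1,445 × 2 × 4 = 84,966,000 bytes.
Total = 1,703,366,000 bytes = 1.59 GiB.

1.59 GiB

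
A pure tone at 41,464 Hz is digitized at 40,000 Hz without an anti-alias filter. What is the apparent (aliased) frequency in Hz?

Nyquist = 40,000/2 = 20,000 Hz; 41,464 Hz exceeds it.
Alias = |41,464 − 1×40,000| = |41,464 − 40,000| = 1,464 Hz.

1,464 Hz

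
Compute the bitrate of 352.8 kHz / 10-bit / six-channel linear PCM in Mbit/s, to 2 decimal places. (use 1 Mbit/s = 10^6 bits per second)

21.17 Mbit/s

Bit rate = 352,800 × 10 × 6 = 21,168,000 bits/s.
= 21.17 Mbit/s.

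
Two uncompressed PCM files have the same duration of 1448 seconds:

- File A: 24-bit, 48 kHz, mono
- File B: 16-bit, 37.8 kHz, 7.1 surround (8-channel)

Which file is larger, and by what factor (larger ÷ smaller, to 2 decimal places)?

File B, by a factor of 4.20

File A: 48,000 × 3 × 1 = 144,000 bytes/s.
File B: 37,800 × 2 × 8 = 604,800 bytes/s.
File B is larger; ratio = 875,750,400 / 208,512,000 = 4.20.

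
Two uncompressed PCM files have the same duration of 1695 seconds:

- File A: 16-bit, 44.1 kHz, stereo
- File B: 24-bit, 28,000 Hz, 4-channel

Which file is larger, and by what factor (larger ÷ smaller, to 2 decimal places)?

File A: 44,100 × 2 × 2 = 176,400 bytes/s.
File B: 28,000 × 3 × 4 = 336,000 bytes/s.
File B is larger; ratio = 569,520,000 / 298,998,000 = 1.90.

File B, by a factor of 1.90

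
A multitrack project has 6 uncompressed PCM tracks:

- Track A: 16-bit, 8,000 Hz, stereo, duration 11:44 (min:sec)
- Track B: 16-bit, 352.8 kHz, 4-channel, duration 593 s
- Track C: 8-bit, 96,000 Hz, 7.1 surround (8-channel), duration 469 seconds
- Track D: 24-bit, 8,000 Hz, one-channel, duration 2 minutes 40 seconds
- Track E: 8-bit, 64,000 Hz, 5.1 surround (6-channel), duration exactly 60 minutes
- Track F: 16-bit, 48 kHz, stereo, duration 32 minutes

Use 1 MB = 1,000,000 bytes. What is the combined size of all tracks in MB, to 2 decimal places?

3811.28 MB

Track A: 11:44 (min:sec) = 704 s; 8,000 × 704 × 2 × 2 = 22,528,000 bytes.
Track B: 352,800 × 593 × 2 × 4 = 1,673,683,200 bytes.
Track C: 96,000 × 469 × 1 × 8 = 360,192,000 bytes.
Track D: 2 minutes 40 seconds = 160 s; 8,000 × 160 × 3 × 1 = 3,840,000 bytes.
Track E: exactly 60 minutes = 3,600 s; 64,000 × 3,600 × 1 × 6 = 1,382,400,000 bytes.
Track F: 32 minutes = 1,920 s; 48,000 × 1,920 × 2 × 2 = 368,640,000 bytes.
Total = 3,811,283,200 bytes = 3811.28 MB.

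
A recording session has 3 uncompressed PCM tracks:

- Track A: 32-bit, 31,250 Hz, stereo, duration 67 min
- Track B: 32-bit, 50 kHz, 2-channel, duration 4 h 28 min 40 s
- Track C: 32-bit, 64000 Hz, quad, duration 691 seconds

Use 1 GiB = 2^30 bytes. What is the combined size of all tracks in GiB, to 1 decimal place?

7.6 GiB

Track A: 67 min = 4,020 s; 31,250 × 4,020 × 4 × 2 = 1,005,000,000 bytes.
Track B: 4 h 28 min 40 s = 16,120 s; 50,000 × 16,120 × 4 × 2 = 6,448,000,000 bytes.
Track C: 64,000 × 691 × 4 × 4 = 707,584,000 bytes.
Total = 8,160,584,000 bytes = 7.6 GiB.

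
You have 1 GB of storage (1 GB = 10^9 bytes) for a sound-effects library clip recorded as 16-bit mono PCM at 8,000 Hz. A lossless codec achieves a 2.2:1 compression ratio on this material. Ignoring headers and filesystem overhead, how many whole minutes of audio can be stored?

2,291 minutes

Uncompressed byte rate = 8,000 × 2 × 1 = 16,000 bytes/s.
After 2.2:1 compression, effective rate ≈ 7272.73 bytes/s.
Capacity = 1 × 1,000,000,000 = 1,000,000,000 bytes.
1,000,000,000 / effective rate ≈ 137500 s → 2,291 minutes.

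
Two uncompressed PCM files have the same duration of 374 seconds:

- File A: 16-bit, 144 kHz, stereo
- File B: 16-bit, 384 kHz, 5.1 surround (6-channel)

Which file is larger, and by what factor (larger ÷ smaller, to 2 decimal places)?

File A: 144,000 × 2 × 2 = 576,000 bytes/s.
File B: 384,000 × 2 × 6 = 4,608,000 bytes/s.
File B is larger; ratio = 1,723,392,000 / 215,424,000 = 8.00.

File B, by a factor of 8.00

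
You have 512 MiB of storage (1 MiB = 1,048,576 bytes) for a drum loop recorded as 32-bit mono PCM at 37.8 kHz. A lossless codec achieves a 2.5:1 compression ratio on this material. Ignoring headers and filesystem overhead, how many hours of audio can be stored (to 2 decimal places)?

2.47 hours

Uncompressed byte rate = 37,800 × 4 × 1 = 151,200 bytes/s.
After 2.5:1 compression, effective rate ≈ 60480 bytes/s.
Capacity = 512 × 1,048,576 = 536,870,912 bytes.
536,870,912 / effective rate ≈ 8876.83 s → 2.47 hours.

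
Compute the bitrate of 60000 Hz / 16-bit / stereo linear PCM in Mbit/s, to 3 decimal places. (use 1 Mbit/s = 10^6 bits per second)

1.920 Mbit/s

Bit rate = 60,000 × 16 × 2 = 1,920,000 bits/s.
= 1.920 Mbit/s.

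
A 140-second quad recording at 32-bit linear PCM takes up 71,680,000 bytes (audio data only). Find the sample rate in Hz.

32,000 Hz

Bytes = sample_rate × seconds × bytes_per_sample × channels.
sample_rate = 71,680,000 / (140 × 4 × 4) = 71,680,000 / 2,240 = 32,000 Hz.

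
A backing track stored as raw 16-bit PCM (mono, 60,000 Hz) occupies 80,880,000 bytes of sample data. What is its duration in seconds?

674 seconds

Byte rate = 60,000 × 2 × 1 = 120,000 bytes/s.
Duration = 80,880,000 / 120,000 = 674 s.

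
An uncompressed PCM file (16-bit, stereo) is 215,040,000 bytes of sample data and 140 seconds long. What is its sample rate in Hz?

384,000 Hz

Bytes = sample_rate × seconds × bytes_per_sample × channels.
sample_rate = 215,040,000 / (140 × 2 × 2) = 215,040,000 / 560 = 384,000 Hz.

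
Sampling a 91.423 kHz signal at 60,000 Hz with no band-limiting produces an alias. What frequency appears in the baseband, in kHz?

28.577 kHz

Nyquist = 60,000/2 = 30,000 Hz; 91,423 Hz exceeds it.
Alias = |91,423 − 2×60,000| = |91,423 − 120,000| = 28,577 Hz = 28.577 kHz.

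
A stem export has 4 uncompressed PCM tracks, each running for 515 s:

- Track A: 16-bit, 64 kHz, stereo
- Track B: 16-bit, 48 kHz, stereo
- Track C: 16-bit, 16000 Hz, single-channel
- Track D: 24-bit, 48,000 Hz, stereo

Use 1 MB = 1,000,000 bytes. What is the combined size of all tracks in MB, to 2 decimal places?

395.52 MB

Track A: 64,000 × 515 × 2 × 2 = 131,840,000 bytes.
Track B: 48,000 × 515 × 2 × 2 = 98,880,000 bytes.
Track C: 16,000 × 515 × 2 × 1 = 16,480,000 bytes.
Track D: 48,000 × 515 × 3 × 2 = 148,320,000 bytes.
Total = 395,520,000 bytes = 395.52 MB.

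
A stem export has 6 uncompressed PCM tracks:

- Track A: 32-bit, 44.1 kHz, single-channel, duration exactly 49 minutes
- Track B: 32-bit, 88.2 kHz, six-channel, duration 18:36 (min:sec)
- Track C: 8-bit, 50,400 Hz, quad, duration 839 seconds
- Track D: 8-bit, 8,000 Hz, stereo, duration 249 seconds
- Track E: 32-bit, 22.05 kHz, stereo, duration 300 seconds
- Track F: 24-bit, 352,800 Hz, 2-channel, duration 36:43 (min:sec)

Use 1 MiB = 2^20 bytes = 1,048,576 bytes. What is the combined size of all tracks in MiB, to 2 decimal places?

Track A: exactly 49 minutes = 2,940 s; 44,100 × 2,940 × 4 × 1 = 518,616,000 bytes.
Track B: 18:36 (min:sec) = 1,116 s; 88,200 × 1,116 × 4 × 6 = 2,362,348,800 bytes.
Track C: 50,400 × 839 × 1 × 4 = 169,142,400 bytes.
Track D: 8,000 × 249 × 1 × 2 = 3,984,000 bytes.
Track E: 22,050 × 300 × 4 × 2 = 52,920,000 bytes.
Track F: 36:43 (min:sec) = 2,203 s; 352,800 × 2,203 × 3 × 2 = 4,663,310,400 bytes.
Total = 7,770,321,600 bytes = 7410.36 MiB.

7410.36 MiB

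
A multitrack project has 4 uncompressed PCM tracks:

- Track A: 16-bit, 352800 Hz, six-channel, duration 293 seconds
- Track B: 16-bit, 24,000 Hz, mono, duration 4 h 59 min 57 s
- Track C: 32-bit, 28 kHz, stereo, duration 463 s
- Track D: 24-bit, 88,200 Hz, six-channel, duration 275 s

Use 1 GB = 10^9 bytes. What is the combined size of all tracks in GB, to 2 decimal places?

Track A: 352,800 × 293 × 2 × 6 = 1,240,444,800 bytes.
Track B: 4 h 59 min 57 s = 17,997 s; 24,000 × 17,997 × 2 × 1 = 863,856,000 bytes.
Track C: 28,000 × 463 × 4 × 2 = 103,712,000 bytes.
Track D: 88,200 × 275 × 3 × 6 = 436,590,000 bytes.
Total = 2,644,602,800 bytes = 2.64 GB.

2.64 GB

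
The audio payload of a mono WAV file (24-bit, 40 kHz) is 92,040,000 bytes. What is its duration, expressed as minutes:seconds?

Byte rate = 40,000 × 3 × 1 = 120,000 bytes/s.
Duration = 92,040,000 / 120,000 = 767 s.
767 s = 12:47.

12:47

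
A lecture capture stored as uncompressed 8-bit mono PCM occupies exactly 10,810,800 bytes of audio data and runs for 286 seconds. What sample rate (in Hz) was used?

37,800 Hz

Bytes = sample_rate × seconds × bytes_per_sample × channels.
sample_rate = 10,810,800 / (286 × 1 × 1) = 10,810,800 / 286 = 37,800 Hz.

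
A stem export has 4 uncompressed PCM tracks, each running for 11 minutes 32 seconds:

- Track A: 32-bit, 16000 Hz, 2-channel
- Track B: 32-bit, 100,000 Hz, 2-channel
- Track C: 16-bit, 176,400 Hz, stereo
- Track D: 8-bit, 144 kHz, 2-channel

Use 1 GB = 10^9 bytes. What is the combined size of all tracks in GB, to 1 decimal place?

1.3 GB

11 minutes 32 seconds = 692 s.
Track A: 16,000 × 692 × 4 × 2 = 88,576,000 bytes.
Track B: 100,000 × 692 × 4 × 2 = 553,600,000 bytes.
Track C: 176,400 × 692 × 2 × 2 = 488,275,200 bytes.
Track D: 144,000 × 692 × 1 × 2 = 199,296,000 bytes.
Total = 1,329,747,200 bytes = 1.3 GB.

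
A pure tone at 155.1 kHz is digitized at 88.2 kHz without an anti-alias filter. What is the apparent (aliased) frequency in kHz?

21.3 kHz

Nyquist = 88,200/2 = 44,100 Hz; 155,100 Hz exceeds it.
Alias = |155,100 − 2×88,200| = |155,100 − 176,400| = 21,300 Hz = 21.3 kHz.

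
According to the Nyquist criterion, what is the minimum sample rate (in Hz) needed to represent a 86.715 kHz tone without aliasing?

Minimum sample rate = 2 × 86,715 Hz = 173,430 Hz.

173,430 Hz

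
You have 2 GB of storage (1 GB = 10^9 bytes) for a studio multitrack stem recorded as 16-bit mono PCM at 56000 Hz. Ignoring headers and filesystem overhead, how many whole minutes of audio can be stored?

Uncompressed byte rate = 56,000 × 2 × 1 = 112,000 bytes/s.
Capacity = 2 × 1,000,000,000 = 2,000,000,000 bytes.
2,000,000,000 / 112,000 ≈ 17857.14 s → 297 minutes.

297 minutes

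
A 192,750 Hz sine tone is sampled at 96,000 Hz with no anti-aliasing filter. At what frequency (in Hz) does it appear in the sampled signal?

750 Hz

Nyquist = 96,000/2 = 48,000 Hz; 192,750 Hz exceeds it.
Alias = |192,750 − 2×96,000| = |192,750 − 192,000| = 750 Hz.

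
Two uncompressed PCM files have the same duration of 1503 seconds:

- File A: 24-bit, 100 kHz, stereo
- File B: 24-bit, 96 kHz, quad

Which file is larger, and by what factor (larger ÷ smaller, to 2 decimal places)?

File B, by a factor of 1.92

File A: 100,000 × 3 × 2 = 600,000 bytes/s.
File B: 96,000 × 3 × 4 = 1,152,000 bytes/s.
File B is larger; ratio = 1,731,456,000 / 901,800,000 = 1.92.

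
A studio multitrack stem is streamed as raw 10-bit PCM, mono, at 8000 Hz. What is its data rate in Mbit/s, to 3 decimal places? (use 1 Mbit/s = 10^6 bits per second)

0.080 Mbit/s

Bit rate = 8,000 × 10 × 1 = 80,000 bits/s.
= 0.080 Mbit/s.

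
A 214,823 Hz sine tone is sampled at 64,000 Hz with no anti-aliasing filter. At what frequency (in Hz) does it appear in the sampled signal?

22,823 Hz

Nyquist = 64,000/2 = 32,000 Hz; 214,823 Hz exceeds it.
Alias = |214,823 − 3×64,000| = |214,823 − 192,000| = 22,823 Hz.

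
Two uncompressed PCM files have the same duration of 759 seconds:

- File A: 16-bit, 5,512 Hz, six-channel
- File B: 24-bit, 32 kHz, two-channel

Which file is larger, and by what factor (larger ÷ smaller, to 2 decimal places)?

File B, by a factor of 2.90

File A: 5,512 × 2 × 6 = 66,144 bytes/s.
File B: 32,000 × 3 × 2 = 192,000 bytes/s.
File B is larger; ratio = 145,728,000 / 50,203,296 = 2.90.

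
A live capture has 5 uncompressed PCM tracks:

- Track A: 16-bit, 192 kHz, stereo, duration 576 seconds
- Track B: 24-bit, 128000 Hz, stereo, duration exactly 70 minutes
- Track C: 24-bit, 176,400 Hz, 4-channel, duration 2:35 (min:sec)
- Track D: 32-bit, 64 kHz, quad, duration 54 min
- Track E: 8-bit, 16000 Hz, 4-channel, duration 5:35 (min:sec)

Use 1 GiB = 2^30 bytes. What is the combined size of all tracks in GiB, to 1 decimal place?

6.8 GiB

Track A: 192,000 × 576 × 2 × 2 = 442,368,000 bytes.
Track B: exactly 70 minutes = 4,200 s; 128,000 × 4,200 × 3 × 2 = 3,225,600,000 bytes.
Track C: 2:35 (min:sec) = 155 s; 176,400 × 155 × 3 × 4 = 328,104,000 bytes.
Track D: 54 min = 3,240 s; 64,000 × 3,240 × 4 × 4 = 3,317,760,000 bytes.
Track E: 5:35 (min:sec) = 335 s; 16,000 × 335 × 1 × 4 = 21,440,000 bytes.
Total = 7,335,272,000 bytes = 6.8 GiB.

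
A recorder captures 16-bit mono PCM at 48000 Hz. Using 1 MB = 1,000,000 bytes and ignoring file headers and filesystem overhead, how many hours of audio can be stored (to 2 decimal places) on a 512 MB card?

1.48 hours

Uncompressed byte rate = 48,000 × 2 × 1 = 96,000 bytes/s.
Capacity = 512 × 1,000,000 = 512,000,000 bytes.
512,000,000 / 96,000 ≈ 5333.33 s → 1.48 hours.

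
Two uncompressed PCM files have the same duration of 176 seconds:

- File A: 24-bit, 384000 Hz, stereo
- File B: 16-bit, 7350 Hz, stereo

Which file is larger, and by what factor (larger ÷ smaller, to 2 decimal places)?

File A, by a factor of 78.37

File A: 384,000 × 3 × 2 = 2,304,000 bytes/s.
File B: 7,350 × 2 × 2 = 29,400 bytes/s.
File A is larger; ratio = 405,504,000 / 5,174,400 = 78.37.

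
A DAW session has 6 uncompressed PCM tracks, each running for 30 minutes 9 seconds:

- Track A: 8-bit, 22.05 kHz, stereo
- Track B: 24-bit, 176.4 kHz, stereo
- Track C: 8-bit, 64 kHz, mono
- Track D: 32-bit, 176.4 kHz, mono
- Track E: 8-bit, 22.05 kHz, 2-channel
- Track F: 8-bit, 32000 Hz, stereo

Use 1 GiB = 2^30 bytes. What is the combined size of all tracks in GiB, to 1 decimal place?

3.3 GiB

30 minutes 9 seconds = 1,809 s.
Track A: 22,050 × 1,809 × 1 × 2 = 79,776,900 bytes.
Track B: 176,400 × 1,809 × 3 × 2 = 1,914,645,600 bytes.
Track C: 64,000 × 1,809 × 1 × 1 = 115,776,000 bytes.
Track D: 176,400 × 1,809 × 4 × 1 = 1,276,430,400 bytes.
Track E: 22,050 × 1,809 × 1 × 2 = 79,776,900 bytes.
Track F: 32,000 × 1,809 × 1 × 2 = 115,776,000 bytes.
Total = 3,582,181,800 bytes = 3.3 GiB.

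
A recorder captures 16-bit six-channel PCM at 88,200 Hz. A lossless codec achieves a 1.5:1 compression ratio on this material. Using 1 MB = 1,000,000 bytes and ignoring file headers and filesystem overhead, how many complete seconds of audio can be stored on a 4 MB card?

Uncompressed byte rate = 88,200 × 2 × 6 = 1,058,400 bytes/s.
After 1.5:1 compression, effective rate ≈ 705600 bytes/s.
Capacity = 4 × 1,000,000 = 4,000,000 bytes.
4,000,000 / effective rate ≈ 5.67 s → 5 seconds.

5 seconds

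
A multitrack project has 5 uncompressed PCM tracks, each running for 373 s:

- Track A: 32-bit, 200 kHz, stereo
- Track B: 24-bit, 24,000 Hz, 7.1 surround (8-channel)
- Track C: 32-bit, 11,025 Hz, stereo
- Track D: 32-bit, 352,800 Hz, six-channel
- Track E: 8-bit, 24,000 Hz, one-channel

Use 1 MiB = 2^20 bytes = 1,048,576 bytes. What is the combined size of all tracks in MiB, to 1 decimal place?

3825.9 MiB

Track A: 200,000 × 373 × 4 × 2 = 596,800,000 bytes.
Track B: 24,000 × 373 × 3 × 8 = 214,848,000 bytes.
Track C: 11,025 × 373 × 4 × 2 = 32,898,600 bytes.
Track D: 352,800 × 373 × 4 × 6 = 3,158,265,600 bytes.
Track E: 24,000 × 373 × 1 × 1 = 8,952,000 bytes.
Total = 4,011,764,200 bytes = 3825.9 MiB.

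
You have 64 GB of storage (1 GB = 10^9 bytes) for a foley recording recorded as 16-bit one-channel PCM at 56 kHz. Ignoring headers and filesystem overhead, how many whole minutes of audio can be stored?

9,523 minutes

Uncompressed byte rate = 56,000 × 2 × 1 = 112,000 bytes/s.
Capacity = 64 × 1,000,000,000 = 64,000,000,000 bytes.
64,000,000,000 / 112,000 ≈ 571428.57 s → 9,523 minutes.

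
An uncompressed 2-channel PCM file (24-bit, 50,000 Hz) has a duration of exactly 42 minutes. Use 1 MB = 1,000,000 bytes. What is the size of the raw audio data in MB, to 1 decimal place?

Duration = exactly 42 minutes = 2,520 s.
Bytes = 50,000 samples/s × 2,520 s × 3 bytes/sample × 2 ch = 756,000,000 bytes.
756,000,000 / 1,000,000 = 756.0 MB.

756.0 MB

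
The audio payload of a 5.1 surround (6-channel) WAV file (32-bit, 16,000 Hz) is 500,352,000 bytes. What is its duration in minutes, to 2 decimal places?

21.72 minutes

Byte rate = 16,000 × 4 × 6 = 384,000 bytes/s.
Duration = 500,352,000 / 384,000 = 1,303 s.
1,303 s / 60 = 21.72 minutes.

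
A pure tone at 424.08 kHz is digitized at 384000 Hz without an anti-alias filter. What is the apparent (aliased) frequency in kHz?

40.08 kHz

Nyquist = 384,000/2 = 192,000 Hz; 424,080 Hz exceeds it.
Alias = |424,080 − 1×384,000| = |424,080 − 384,000| = 40,080 Hz = 40.08 kHz.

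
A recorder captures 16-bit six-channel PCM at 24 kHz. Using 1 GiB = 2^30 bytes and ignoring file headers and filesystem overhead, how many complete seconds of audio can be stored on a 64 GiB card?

Uncompressed byte rate = 24,000 × 2 × 6 = 288,000 bytes/s.
Capacity = 64 × 1,073,741,824 = 68,719,476,736 bytes.
68,719,476,736 / 288,000 ≈ 238609.29 s → 238,609 seconds.

238,609 seconds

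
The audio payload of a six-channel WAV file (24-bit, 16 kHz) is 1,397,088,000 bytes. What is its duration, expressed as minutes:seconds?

80:51

Byte rate = 16,000 × 3 × 6 = 288,000 bytes/s.
Duration = 1,397,088,000 / 288,000 = 4,851 s.
4,851 s = 80:51.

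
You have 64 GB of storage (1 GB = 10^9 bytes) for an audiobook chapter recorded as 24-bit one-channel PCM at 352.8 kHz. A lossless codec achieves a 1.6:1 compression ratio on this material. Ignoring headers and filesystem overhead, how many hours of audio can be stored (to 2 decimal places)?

Uncompressed byte rate = 352,800 × 3 × 1 = 1,058,400 bytes/s.
After 1.6:1 compression, effective rate ≈ 661500 bytes/s.
Capacity = 64 × 1,000,000,000 = 64,000,000,000 bytes.
64,000,000,000 / effective rate ≈ 96749.81 s → 26.87 hours.

26.87 hours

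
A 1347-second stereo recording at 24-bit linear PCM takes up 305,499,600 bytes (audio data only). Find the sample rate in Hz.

37,800 Hz

Bytes = sample_rate × seconds × bytes_per_sample × channels.
sample_rate = 305,499,600 / (1,347 × 3 × 2) = 305,499,600 / 8,082 = 37,800 Hz.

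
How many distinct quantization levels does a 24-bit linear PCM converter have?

2^24 = 16,777,216.

16,777,216 levels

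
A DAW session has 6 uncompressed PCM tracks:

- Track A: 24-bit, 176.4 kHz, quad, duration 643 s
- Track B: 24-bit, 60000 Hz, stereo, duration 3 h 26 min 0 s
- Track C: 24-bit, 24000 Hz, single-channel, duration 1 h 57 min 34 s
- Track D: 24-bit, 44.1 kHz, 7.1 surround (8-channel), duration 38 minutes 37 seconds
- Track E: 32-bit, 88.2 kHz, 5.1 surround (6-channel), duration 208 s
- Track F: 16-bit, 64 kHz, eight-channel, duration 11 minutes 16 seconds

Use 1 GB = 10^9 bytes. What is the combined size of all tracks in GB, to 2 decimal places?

Track A: 176,400 × 643 × 3 × 4 = 1,361,102,400 bytes.
Track B: 3 h 26 min 0 s = 12,360 s; 60,000 × 12,360 × 3 × 2 = 4,449,600,000 bytes.
Track C: 1 h 57 min 34 s = 7,054 s; 24,000 × 7,054 × 3 × 1 = 507,888,000 bytes.
Track D: 38 minutes 37 seconds = 2,317 s; 44,100 × 2,317 × 3 × 8 = 2,452,312,800 bytes.
Track E: 88,200 × 208 × 4 × 6 = 440,294,400 bytes.
Track F: 11 minutes 16 seconds = 676 s; 64,000 × 676 × 2 × 8 = 692,224,000 bytes.
Total = 9,903,421,600 bytes = 9.90 GB.

9.90 GB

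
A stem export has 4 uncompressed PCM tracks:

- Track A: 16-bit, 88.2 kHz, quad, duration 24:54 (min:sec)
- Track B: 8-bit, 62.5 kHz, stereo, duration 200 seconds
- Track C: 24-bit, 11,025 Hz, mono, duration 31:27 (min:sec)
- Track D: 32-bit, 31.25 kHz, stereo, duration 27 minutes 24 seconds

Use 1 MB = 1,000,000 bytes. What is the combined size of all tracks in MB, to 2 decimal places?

1552.58 MB

Track A: 24:54 (min:sec) = 1,494 s; 88,200 × 1,494 × 2 × 4 = 1,054,166,400 bytes.
Track B: 62,500 × 200 × 1 × 2 = 25,000,000 bytes.
Track C: 31:27 (min:sec) = 1,887 s; 11,025 × 1,887 × 3 × 1 = 62,412,525 bytes.
Track D: 27 minutes 24 seconds = 1,644 s; 31,250 × 1,644 × 4 × 2 = 411,000,000 bytes.
Total = 1,552,578,925 bytes = 1552.58 MB.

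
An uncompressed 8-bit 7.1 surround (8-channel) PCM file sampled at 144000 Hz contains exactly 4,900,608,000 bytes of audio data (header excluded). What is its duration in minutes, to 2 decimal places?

70.90 minutes

Byte rate = 144,000 × 1 × 8 = 1,152,000 bytes/s.
Duration = 4,900,608,000 / 1,152,000 = 4,254 s.
4,254 s / 60 = 70.90 minutes.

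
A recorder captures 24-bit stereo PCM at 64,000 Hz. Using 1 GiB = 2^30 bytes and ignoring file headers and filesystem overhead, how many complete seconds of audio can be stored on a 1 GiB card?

Uncompressed byte rate = 64,000 × 3 × 2 = 384,000 bytes/s.
Capacity = 1 × 1,073,741,824 = 1,073,741,824 bytes.
1,073,741,824 / 384,000 ≈ 2796.2 s → 2,796 seconds.

2,796 seconds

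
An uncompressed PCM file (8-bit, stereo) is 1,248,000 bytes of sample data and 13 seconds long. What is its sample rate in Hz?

48,000 Hz

Bytes = sample_rate × seconds × bytes_per_sample × channels.
sample_rate = 1,248,000 / (13 × 1 × 2) = 1,248,000 / 26 = 48,000 Hz.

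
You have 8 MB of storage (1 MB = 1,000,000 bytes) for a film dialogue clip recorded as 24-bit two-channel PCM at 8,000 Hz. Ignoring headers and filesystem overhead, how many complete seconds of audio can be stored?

Uncompressed byte rate = 8,000 × 3 × 2 = 48,000 bytes/s.
Capacity = 8 × 1,000,000 = 8,000,000 bytes.
8,000,000 / 48,000 ≈ 166.67 s → 166 seconds.

166 seconds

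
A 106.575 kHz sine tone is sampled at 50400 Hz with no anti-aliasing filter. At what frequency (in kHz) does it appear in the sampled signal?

Nyquist = 50,400/2 = 25,200 Hz; 106,575 Hz exceeds it.
Alias = |106,575 − 2×50,400| = |106,575 − 100,800| = 5,775 Hz = 5.775 kHz.

5.775 kHz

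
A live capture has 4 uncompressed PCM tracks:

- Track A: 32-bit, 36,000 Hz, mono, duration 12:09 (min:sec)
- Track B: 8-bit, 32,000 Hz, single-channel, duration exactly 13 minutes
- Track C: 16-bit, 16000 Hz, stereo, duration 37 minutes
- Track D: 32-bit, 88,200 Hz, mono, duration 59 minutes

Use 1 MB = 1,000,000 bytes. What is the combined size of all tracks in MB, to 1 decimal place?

Track A: 12:09 (min:sec) = 729 s; 36,000 × 729 × 4 × 1 = 104,976,000 bytes.
Track B: exactly 13 minutes = 780 s; 32,000 × 780 × 1 × 1 = 24,960,000 bytes.
Track C: 37 minutes = 2,220 s; 16,000 × 2,220 × 2 × 2 = 142,080,000 bytes.
Track D: 59 minutes = 3,540 s; 88,200 × 3,540 × 4 × 1 = 1,248,912,000 bytes.
Total = 1,520,928,000 bytes = 1520.9 MB.

1520.9 MB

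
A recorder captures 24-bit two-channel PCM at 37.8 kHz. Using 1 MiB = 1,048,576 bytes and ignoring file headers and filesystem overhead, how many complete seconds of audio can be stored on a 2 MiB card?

Uncompressed byte rate = 37,800 × 3 × 2 = 226,800 bytes/s.
Capacity = 2 × 1,048,576 = 2,097,152 bytes.
2,097,152 / 226,800 ≈ 9.25 s → 9 seconds.

9 seconds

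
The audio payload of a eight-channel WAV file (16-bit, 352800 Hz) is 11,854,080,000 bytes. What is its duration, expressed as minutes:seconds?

Byte rate = 352,800 × 2 × 8 = 5,644,800 bytes/s.
Duration = 11,854,080,000 / 5,644,800 = 2,100 s.
2,100 s = 35:00.

35:00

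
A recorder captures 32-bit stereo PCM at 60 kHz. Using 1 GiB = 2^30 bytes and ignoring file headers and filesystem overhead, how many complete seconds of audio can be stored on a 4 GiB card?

8,947 seconds

Uncompressed byte rate = 60,000 × 4 × 2 = 480,000 bytes/s.
Capacity = 4 × 1,073,741,824 = 4,294,967,296 bytes.
4,294,967,296 / 480,000 ≈ 8947.85 s → 8,947 seconds.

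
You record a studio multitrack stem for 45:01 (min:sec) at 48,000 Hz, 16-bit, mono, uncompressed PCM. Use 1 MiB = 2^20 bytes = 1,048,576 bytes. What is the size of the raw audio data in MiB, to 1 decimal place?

247.3 MiB

Duration = 45:01 (min:sec) = 2,701 s.
Bytes = 48,000 samples/s × 2,701 s × 2 bytes/sample × 1 ch = 259,296,000 bytes.
259,296,000 / 1,048,576 = 247.3 MiB.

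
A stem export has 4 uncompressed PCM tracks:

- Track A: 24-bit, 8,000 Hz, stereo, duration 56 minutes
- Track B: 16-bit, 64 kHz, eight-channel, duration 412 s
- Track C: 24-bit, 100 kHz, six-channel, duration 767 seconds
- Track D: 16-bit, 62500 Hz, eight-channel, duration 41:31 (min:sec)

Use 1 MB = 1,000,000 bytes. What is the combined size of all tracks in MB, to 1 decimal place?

4454.8 MB

Track A: 56 minutes = 3,360 s; 8,000 × 3,360 × 3 × 2 = 161,280,000 bytes.
Track B: 64,000 × 412 × 2 × 8 = 421,888,000 bytes.
Track C: 100,000 × 767 × 3 × 6 = 1,380,600,000 bytes.
Track D: 41:31 (min:sec) = 2,491 s; 62,500 × 2,491 × 2 × 8 = 2,491,000,000 bytes.
Total = 4,454,768,000 bytes = 4454.8 MB.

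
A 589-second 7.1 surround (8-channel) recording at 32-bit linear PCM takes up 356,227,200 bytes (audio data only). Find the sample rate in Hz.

18,900 Hz

Bytes = sample_rate × seconds × bytes_per_sample × channels.
sample_rate = 356,227,200 / (589 × 4 × 8) = 356,227,200 / 18,848 = 18,900 Hz.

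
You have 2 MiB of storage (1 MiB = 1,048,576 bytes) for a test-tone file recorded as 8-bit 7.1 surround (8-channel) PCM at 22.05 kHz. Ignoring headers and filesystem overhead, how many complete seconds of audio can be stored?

Uncompressed byte rate = 22,050 × 1 × 8 = 176,400 bytes/s.
Capacity = 2 × 1,048,576 = 2,097,152 bytes.
2,097,152 / 176,400 ≈ 11.89 s → 11 seconds.

11 seconds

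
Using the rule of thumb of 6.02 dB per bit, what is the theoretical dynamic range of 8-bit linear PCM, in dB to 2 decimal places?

48.16 dB

8 × 6.02 = 48.16 dB.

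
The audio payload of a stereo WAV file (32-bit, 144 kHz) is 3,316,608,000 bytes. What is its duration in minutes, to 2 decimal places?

47.98 minutes

Byte rate = 144,000 × 4 × 2 = 1,152,000 bytes/s.
Duration = 3,316,608,000 / 1,152,000 = 2,879 s.
2,879 s / 60 = 47.98 minutes.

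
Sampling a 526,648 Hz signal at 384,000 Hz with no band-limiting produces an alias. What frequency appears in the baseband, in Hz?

Nyquist = 384,000/2 = 192,000 Hz; 526,648 Hz exceeds it.
Alias = |526,648 − 1×384,000| = |526,648 − 384,000| = 142,648 Hz.

142,648 Hz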